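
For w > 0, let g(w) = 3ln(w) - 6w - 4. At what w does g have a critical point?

g'(w) = 3/w − 6 = 0 gives w = 1/2.
g''(w) = -3/w², which is negative for w > 0, so this is a local maximum.
g(1/2) = 3·ln(1/2) - 3 - 4 ≈ -9.0794.

1/2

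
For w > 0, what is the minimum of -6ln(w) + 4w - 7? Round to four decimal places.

f'(w) = -6/w + 4 = 0 gives w = 3/2.
f''(w) = 6/w², which is positive for w > 0, so this is a local minimum.
f(3/2) = -6·ln(3/2) + 6 - 7 ≈ -3.4328.

-3.4328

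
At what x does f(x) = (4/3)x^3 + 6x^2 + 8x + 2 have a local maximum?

-2

Critical points: f'(x) = 4x^2 + 12x + 8 vanishes at x = -2, -1.
f''(x) = 8x + 12. f''(-2) = -4 < 0 ⇒ local maximum; f''(-1) = 4 > 0 ⇒ local minimum.
So the local maximum value is f(-2) = -2/3.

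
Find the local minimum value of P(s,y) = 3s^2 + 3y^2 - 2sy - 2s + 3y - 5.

∂P/∂s = 6s - 2y - 2 = 0 and ∂P/∂y = -2s + 6y + 3 = 0, so (s, y) = (3/16, -7/16).
The Hessian has P_{ss} = 6, P_{yy} = 6, P_{sy} = -2, giving D = 32 > 0 with P_{ss} > 0, so the point is a local minimum.
P(3/16, -7/16) = -187/32.

-187/32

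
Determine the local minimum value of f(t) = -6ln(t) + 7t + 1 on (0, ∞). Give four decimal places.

7.9249

f'(t) = -6/t + 7 = 0 gives t = 6/7.
f''(t) = 6/t², which is positive for t > 0, so this is a local minimum.
f(6/7) = -6·ln(6/7) + 6 + 1 ≈ 7.9249.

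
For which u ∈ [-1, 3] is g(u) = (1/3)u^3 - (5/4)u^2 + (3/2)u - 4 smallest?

g'(u) = u^2 - (5/2)u + 3/2, which vanishes at u = 1 and u = 3/2.
Compare values at every candidate in [-1, 3]: g(-1) = -85/12, g(1) = -41/12, g(3/2) = -55/16, g(3) = -7/4.
The minimum over the interval is -85/12, attained at u = -1.

-1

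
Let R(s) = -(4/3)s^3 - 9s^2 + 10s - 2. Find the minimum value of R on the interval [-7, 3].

-331/3

Differentiating, R'(s) = -4s^2 - 18s + 10; which vanishes at s = -5 and s = 1/2.
Candidates: R(-7) = -167/3; R(-5) = -331/3; R(1/2) = 7/12; R(3) = -89.
Hence the absolute minimum is -331/3 at s = -5.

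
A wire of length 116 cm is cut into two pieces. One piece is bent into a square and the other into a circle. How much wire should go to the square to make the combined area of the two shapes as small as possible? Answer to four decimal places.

64.9715

Let x be the length used for the square. Square side x/4; circle radius (116−x)/(2π).
A(x) = (x/4)² + π·((116−x)/(2π))² = x²/16 + (116−x)²/(4π) for 0 ≤ x ≤ 116. A'(x) = x/8 − (116−x)/(2π) = 0 gives x = 4·116/(π+4) ≈ 64.9715.
A'' = 1/8 + 1/(2π) > 0, so this gives the minimum combined area; x ≈ 64.9715 cm to the square.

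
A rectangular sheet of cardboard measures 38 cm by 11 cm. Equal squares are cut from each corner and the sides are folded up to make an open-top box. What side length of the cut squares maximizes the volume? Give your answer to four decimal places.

2.5221

With cut size x, the volume is V(x) = x(38 − 2x)(11 − 2x) for 0 < x < 5.5.
V'(x) = 12x^2 − 196x + 418. Setting V'(x) = 0 gives x ≈ 2.5221 (the root in (0, 5.5)).
V''(x) = 24x − 196 is negative there, so this is the maximum; V ≈ 495.0331.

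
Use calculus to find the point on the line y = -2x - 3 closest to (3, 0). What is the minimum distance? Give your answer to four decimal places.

Minimize D(x)^2 = (x - 3)^2 + (-2x - 3)^2.
d/dx[D^2] = 2(x - 3) + 2·(-2)·(-2x - 3) = 0 ⇒ x = -3/5.
Then y = -9/5 and the distance is √(81/5) ≈ 4.0249.

4.0249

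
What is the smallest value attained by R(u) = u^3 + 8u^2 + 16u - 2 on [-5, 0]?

Differentiating, R'(u) = 3u^2 + 16u + 16; which vanishes at u = -4 and u = -4/3.
Evaluating at the critical points and endpoints: R(-5) = -7,  R(-4) = -2,  R(-4/3) = -310/27,  R(0) = -2.
So the minimum is R(-4/3) = -310/27.

-310/27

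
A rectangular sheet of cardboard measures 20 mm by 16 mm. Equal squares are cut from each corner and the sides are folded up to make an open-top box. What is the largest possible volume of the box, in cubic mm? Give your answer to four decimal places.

With cut size x, the volume is V(x) = x(20 − 2x)(16 − 2x) for 0 < x < 8.
V'(x) = 12x^2 − 144x + 320. Setting V'(x) = 0 gives x ≈ 2.9449 (the root in (0, 8)).
V''(x) = 24x − 144 is negative there, so this is the maximum; V ≈ 420.1104.

420.1104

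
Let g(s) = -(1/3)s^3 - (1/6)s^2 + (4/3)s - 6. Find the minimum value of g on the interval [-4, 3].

The derivative is -s^2 - (1/3)s + 4/3, which vanishes at s = -4/3 and s = 1.
Compare values at every candidate in [-4, 3]: g(-4) = 22/3,  g(-4/3) = -590/81,  g(1) = -31/6,  g(3) = -25/2.
The minimum over the interval is -25/2, attained at s = 3.

-25/2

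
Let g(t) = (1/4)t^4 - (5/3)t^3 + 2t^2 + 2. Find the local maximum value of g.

31/12

g'(t) = t^3 - 5t^2 + 4t = 0 at t = 0, 1, 4.
Since g''(t) = 3t^2 - 10t + 4, we get g''(0) = 4 > 0 ⇒ local minimum; g''(1) = -3 < 0 ⇒ local maximum; g''(4) = 12 > 0 ⇒ local minimum.
Thus g has its local maximum at t = 1, with value 31/12.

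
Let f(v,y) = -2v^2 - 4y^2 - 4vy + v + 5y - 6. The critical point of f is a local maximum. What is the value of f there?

-31/8

∂f/∂v = -4v - 4y + 1 = 0 and ∂f/∂y = -4v - 8y + 5 = 0, so (v, y) = (-3/4, 1).
The Hessian has f_{vv} = -4, f_{yy} = -8, f_{vy} = -4, giving D = 16 > 0 with f_{vv} < 0, so the point is a local maximum.
f(-3/4, 1) = -31/8.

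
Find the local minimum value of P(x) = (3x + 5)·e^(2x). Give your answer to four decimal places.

-0.0197

By the product rule, P'(x) = (6x + 13)·e^(2x). Since e^(2x) > 0, the only critical point is x = -13/6.
P''(-13/6) has the same sign as 6 > 0, so this is a local minimum.
P(-13/6) = (-3/2)·e^(-13/3) ≈ -0.0197.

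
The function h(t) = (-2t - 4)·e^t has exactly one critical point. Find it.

By the product rule, h'(t) = (-2t - 6)·e^t. Since e^t > 0, the only critical point is t = -3.
h''(-3) has the same sign as -2 < 0, so this is a local maximum.
h(-3) = (2)·e^(-3) ≈ 0.0996.

-3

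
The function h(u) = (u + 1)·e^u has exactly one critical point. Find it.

-2

Differentiating with the product rule gives h'(u) = (u + 2)·e^u. Since e^u > 0, the only critical point is u = -2.
h''(-2) has the same sign as 1 > 0, so this is a local minimum.
h(-2) = (-1)·e^(-2) ≈ -0.1353.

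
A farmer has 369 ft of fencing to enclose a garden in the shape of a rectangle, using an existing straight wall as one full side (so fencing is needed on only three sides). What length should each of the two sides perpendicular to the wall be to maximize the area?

369/4

Let the sides perpendicular to the wall have length x and the parallel side y, so 2x + y = 369 and the area is A = xy = x(369 − 2x).
A'(x) = 369 − 4x = 0 gives x = 369/4, and A''(x) = −4 < 0 confirms a maximum.
Then y = 369 − 2·369/4 = 369/2 and A = 136161/8.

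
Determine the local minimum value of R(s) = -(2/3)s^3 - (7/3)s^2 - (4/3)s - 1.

Critical points: R'(s) = -2s^2 - (14/3)s - 4/3 vanishes at s = -2, -1/3.
Second-derivative test with R''(s) = -4s - 14/3: R''(-2) = 10/3 > 0 ⇒ local minimum; R''(-1/3) = -10/3 < 0 ⇒ local maximum.
The local minimum is R(-2) = -7/3.

-7/3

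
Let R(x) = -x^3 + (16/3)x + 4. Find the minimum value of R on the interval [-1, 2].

The derivative is -3x^2 + 16/3, whose only zero in [-1, 2] is x = 4/3.
Compare values at every candidate in [-1, 2]: R(-1) = -1/3,  R(4/3) = 236/27,  R(2) = 20/3.
Hence the absolute minimum is -1/3 at x = -1.

-1/3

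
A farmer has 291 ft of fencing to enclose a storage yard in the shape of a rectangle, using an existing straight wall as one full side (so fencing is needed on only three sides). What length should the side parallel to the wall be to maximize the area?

Let the sides perpendicular to the wall have length x and the parallel side y, so 2x + y = 291 and the area is A = xy = x(291 − 2x).
A'(x) = 291 − 4x = 0 gives x = 291/4, and A''(x) = −4 < 0 confirms a maximum.
Then y = 291 − 2·291/4 = 291/2 and A = 84681/8.

291/2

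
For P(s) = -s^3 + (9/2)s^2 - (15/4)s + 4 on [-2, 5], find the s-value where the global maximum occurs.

The derivative is -3s^2 + 9s - 15/4, which vanishes at s = 1/2 and s = 5/2.
Candidates: P(-2) = 75/2,  P(1/2) = 25/8,  P(5/2) = 57/8,  P(5) = -109/4.
So the maximum is P(-2) = 75/2.

-2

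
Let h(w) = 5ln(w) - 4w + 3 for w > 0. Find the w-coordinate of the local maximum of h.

5/4

h'(w) = 5/w − 4 = 0 gives w = 5/4.
h''(w) = -5/w², which is negative for w > 0, so this is a local maximum.
h(5/4) = 5·ln(5/4) - 5 + 3 ≈ -0.8843.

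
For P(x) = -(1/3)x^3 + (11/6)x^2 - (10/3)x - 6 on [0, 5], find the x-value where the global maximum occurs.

The derivative is -x^2 + (11/3)x - 10/3, which vanishes at x = 5/3 and x = 2.
Evaluating at the critical points and endpoints: P(0) = -6,  P(5/3) = -1297/162,  P(2) = -8,  P(5) = -37/2.
So the maximum is P(0) = -6.

0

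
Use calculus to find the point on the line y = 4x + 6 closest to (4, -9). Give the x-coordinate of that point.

-56/17

Minimize D(x)^2 = (x - 4)^2 + (4x + 15)^2.
d/dx[D^2] = 2(x - 4) + 2·4·(4x + 15) = 0 ⇒ x = -56/17.
Then y = -122/17 and the distance is √(961/17) ≈ 7.5186.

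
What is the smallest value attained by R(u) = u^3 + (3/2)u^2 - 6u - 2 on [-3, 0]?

-2

R'(u) = 3u^2 + 3u - 6, whose only zero in [-3, 0] is u = -2.
Compare values at every candidate in [-3, 0]: R(-3) = 5/2, R(-2) = 8, R(0) = -2.
So the minimum is R(0) = -2.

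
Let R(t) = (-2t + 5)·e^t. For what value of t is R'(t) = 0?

3/2

By the product rule, R'(t) = (-2t + 3)·e^t. Since e^t > 0, the only critical point is t = 3/2.
R''(3/2) has the same sign as -2 < 0, so this is a local maximum.
R(3/2) = (2)·e^(3/2) ≈ 8.9634.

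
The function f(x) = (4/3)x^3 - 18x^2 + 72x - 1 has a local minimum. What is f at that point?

71

f'(x) = 4x^2 - 36x + 72. Setting f'(x) = 0 gives x ∈ {3, 6}.
f''(x) = 8x - 36. f''(3) = -12 < 0 ⇒ local maximum; f''(6) = 12 > 0 ⇒ local minimum.
Thus f has its local minimum at x = 6, with value 71.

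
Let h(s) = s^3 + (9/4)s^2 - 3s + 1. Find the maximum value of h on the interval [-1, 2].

12

h'(s) = 3s^2 + (9/2)s - 3, whose only zero in [-1, 2] is s = 1/2.
Candidates: h(-1) = 21/4,  h(1/2) = 3/16,  h(2) = 12.
Hence the absolute maximum is 12 at s = 2.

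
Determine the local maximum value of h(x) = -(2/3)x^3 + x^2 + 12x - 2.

25

h'(x) = -2x^2 + 2x + 12. Setting h'(x) = 0 gives x ∈ {-2, 3}.
h''(x) = -4x + 2. h''(-2) = 10 > 0 ⇒ local minimum; h''(3) = -10 < 0 ⇒ local maximum.
The local maximum is h(3) = 25.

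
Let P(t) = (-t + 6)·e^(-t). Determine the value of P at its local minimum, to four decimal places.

By the product rule, P'(t) = (t - 7)·e^(-t). Since e^(-t) > 0, the only critical point is t = 7.
P''(7) has the same sign as 1 > 0, so this is a local minimum.
P(7) = (-1)·e^(-7) ≈ -0.0009.

-0.0009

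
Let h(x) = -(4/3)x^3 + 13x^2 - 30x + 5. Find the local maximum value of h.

h'(x) = -4x^2 + 26x - 30. Setting h'(x) = 0 gives x ∈ {3/2, 5}.
Second-derivative test with h''(x) = -8x + 26: h''(3/2) = 14 > 0 ⇒ local minimum; h''(5) = -14 < 0 ⇒ local maximum.
Thus h has its local maximum at x = 5, with value 40/3.

40/3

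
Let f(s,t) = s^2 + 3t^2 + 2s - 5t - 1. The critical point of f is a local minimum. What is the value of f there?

∂f/∂s = 2s + 2 = 0 and ∂f/∂t = 6t - 5 = 0, so (s, t) = (-1, 5/6).
The Hessian has f_{ss} = 2, f_{tt} = 6, f_{st} = 0, giving D = 12 > 0 with f_{ss} > 0, so the point is a local minimum.
f(-1, 5/6) = -49/12.

-49/12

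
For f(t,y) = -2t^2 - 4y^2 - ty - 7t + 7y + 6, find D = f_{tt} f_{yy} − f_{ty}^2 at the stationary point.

∂f/∂t = -4t - y - 7 = 0 and ∂f/∂y = -t - 8y + 7 = 0, so (t, y) = (-63/31, 35/31).
The Hessian has f_{tt} = -4, f_{yy} = -8, f_{ty} = -1, giving D = 31 > 0 with f_{tt} < 0, so the point is a local maximum.
D = (-4)·(-8) − (-1)^2 = 31.

31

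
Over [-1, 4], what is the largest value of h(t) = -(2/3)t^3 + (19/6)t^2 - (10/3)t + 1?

h'(t) = -2t^2 + (19/3)t - 10/3, which vanishes at t = 2/3 and t = 5/2.
Compare values at every candidate in [-1, 4]: h(-1) = 49/6; h(2/3) = -1/81; h(5/2) = 49/24; h(4) = -13/3.
So the maximum is h(-1) = 49/6.

49/6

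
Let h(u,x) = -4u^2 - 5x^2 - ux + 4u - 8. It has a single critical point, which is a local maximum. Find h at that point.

-552/79

∂h/∂u = -8u - x + 4 = 0 and ∂h/∂x = -u - 10x = 0, so (u, x) = (40/79, -4/79).
The Hessian has h_{uu} = -8, h_{xx} = -10, h_{ux} = -1, giving D = 79 > 0 with h_{uu} < 0, so the point is a local maximum.
h(40/79, -4/79) = -552/79.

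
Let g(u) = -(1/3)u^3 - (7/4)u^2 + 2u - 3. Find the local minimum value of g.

-53/3

g'(u) = -u^2 - (7/2)u + 2. Setting g'(u) = 0 gives u ∈ {-4, 1/2}.
Since g''(u) = -2u - 7/2, we get g''(-4) = 9/2 > 0 ⇒ local minimum; g''(1/2) = -9/2 < 0 ⇒ local maximum.
So the local minimum value is g(-4) = -53/3.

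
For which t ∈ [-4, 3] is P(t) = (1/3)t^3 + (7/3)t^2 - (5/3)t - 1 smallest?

Differentiating, P'(t) = t^2 + (14/3)t - 5/3; whose only zero in [-4, 3] is t = 1/3.
Compare values at every candidate in [-4, 3]: P(-4) = 65/3, P(1/3) = -104/81, P(3) = 24.
So the minimum is P(1/3) = -104/81.

1/3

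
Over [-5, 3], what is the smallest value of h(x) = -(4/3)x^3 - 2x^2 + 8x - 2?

Differentiating, h'(x) = -4x^2 - 4x + 8; which vanishes at x = -2 and x = 1.
Evaluating at the critical points and endpoints: h(-5) = 224/3, h(-2) = -46/3, h(1) = 8/3, h(3) = -32.
The minimum over the interval is -32, attained at x = 3.

-32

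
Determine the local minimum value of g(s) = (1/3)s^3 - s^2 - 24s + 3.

Critical points: g'(s) = s^2 - 2s - 24 vanishes at s = -4, 6.
g''(s) = 2s - 2. g''(-4) = -10 < 0 ⇒ local maximum; g''(6) = 10 > 0 ⇒ local minimum.
The local minimum is g(6) = -105.

-105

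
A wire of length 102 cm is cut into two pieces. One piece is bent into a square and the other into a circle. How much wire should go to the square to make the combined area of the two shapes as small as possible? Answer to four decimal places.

Let x be the length used for the square. Square side x/4; circle radius (102−x)/(2π).
A(x) = (x/4)² + π·((102−x)/(2π))² = x²/16 + (102−x)²/(4π) for 0 ≤ x ≤ 102. A'(x) = x/8 − (102−x)/(2π) = 0 gives x = 4·102/(π+4) ≈ 57.1301.
A'' = 1/8 + 1/(2π) > 0, so this gives the minimum combined area; x ≈ 57.1301 cm to the square.

57.1301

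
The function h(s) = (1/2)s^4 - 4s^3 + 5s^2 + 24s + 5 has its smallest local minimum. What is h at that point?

h'(s) = 2s^3 - 12s^2 + 10s + 24. Setting h'(s) = 0 gives s ∈ {-1, 3, 4}.
Second-derivative test with h''(s) = 6s^2 - 24s + 10: h''(-1) = 40 > 0 ⇒ local minimum; h''(3) = -8 < 0 ⇒ local maximum; h''(4) = 10 > 0 ⇒ local minimum.
The smallest local minimum is h(-1) = -19/2.

-19/2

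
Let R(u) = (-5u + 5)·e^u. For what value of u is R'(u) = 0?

Differentiating with the product rule gives R'(u) = (-5u)·e^u. Since e^u > 0, the only critical point is u = 0.
R''(0) has the same sign as -5 < 0, so this is a local maximum.
R(0) = (5)·e^(0) ≈ 5.0000.

0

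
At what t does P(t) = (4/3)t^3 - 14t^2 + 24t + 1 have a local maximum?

P'(t) = 4t^2 - 28t + 24. Setting P'(t) = 0 gives t ∈ {1, 6}.
Since P''(t) = 8t - 28, we get P''(1) = -20 < 0 ⇒ local maximum; P''(6) = 20 > 0 ⇒ local minimum.
The local maximum is P(1) = 37/3.

1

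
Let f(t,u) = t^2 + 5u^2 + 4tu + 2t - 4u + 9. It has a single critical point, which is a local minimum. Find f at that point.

∂f/∂t = 2t + 4u + 2 = 0 and ∂f/∂u = 4t + 10u - 4 = 0, so (t, u) = (-9, 4).
The Hessian has f_{tt} = 2, f_{uu} = 10, f_{tu} = 4, giving D = 4 > 0 with f_{tt} > 0, so the point is a local minimum.
f(-9, 4) = -8.

-8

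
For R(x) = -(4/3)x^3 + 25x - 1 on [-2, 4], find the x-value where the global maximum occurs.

Differentiating, R'(x) = -4x^2 + 25; whose only zero in [-2, 4] is x = 5/2.
Candidates: R(-2) = -121/3,  R(5/2) = 122/3,  R(4) = 41/3.
The maximum over the interval is 122/3, attained at x = 5/2.

5/2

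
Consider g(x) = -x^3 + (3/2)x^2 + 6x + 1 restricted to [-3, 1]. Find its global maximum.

Differentiating, g'(x) = -3x^2 + 3x + 6; whose only zero in [-3, 1] is x = -1.
Candidates: g(-3) = 47/2,  g(-1) = -5/2,  g(1) = 15/2.
So the maximum is g(-3) = 47/2.

47/2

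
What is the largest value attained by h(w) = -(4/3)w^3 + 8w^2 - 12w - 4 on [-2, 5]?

The derivative is -4w^2 + 16w - 12, which vanishes at w = 1 and w = 3.
Evaluating at the critical points and endpoints: h(-2) = 188/3, h(1) = -28/3, h(3) = -4, h(5) = -92/3.
The maximum over the interval is 188/3, attained at w = -2.

188/3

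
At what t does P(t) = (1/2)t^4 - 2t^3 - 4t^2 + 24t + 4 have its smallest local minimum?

P'(t) = 2t^3 - 6t^2 - 8t + 24. Setting P'(t) = 0 gives t ∈ {-2, 2, 3}.
P''(t) = 6t^2 - 12t - 8. P''(-2) = 40 > 0 ⇒ local minimum; P''(2) = -8 < 0 ⇒ local maximum; P''(3) = 10 > 0 ⇒ local minimum.
The smallest local minimum is P(-2) = -36.

-2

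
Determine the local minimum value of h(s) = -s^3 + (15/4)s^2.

0

Critical points: h'(s) = -3s^2 + (15/2)s vanishes at s = 0, 5/2.
Second-derivative test with h''(s) = -6s + 15/2: h''(0) = 15/2 > 0 ⇒ local minimum; h''(5/2) = -15/2 < 0 ⇒ local maximum.
So the local minimum value is h(0) = 0.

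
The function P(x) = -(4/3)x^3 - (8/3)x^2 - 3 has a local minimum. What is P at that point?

P'(x) = -4x^2 - (16/3)x. Setting P'(x) = 0 gives x ∈ {-4/3, 0}.
P''(x) = -8x - 16/3. P''(-4/3) = 16/3 > 0 ⇒ local minimum; P''(0) = -16/3 < 0 ⇒ local maximum.
The local minimum is P(-4/3) = -371/81.

-371/81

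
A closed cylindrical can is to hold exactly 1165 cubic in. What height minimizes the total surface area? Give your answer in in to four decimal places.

11.4046

With radius r and height h, πr²h = 1165 so h = 1165/(πr²), and S(r) = 2πr² + 2πrh = 2πr² + 2·1165/r.
S'(r) = 4πr − 2·1165/r² = 0 ⇒ r³ = 1165/(2π), so r ≈ 5.7023 and h = 2r ≈ 11.4046.
S''(r) = 4π + 4·1165/r³ > 0, so this is the minimum; S ≈ 612.9125.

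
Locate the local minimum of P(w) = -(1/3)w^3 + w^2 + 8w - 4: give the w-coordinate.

-2

P'(w) = -w^2 + 2w + 8. Setting P'(w) = 0 gives w ∈ {-2, 4}.
Since P''(w) = -2w + 2, we get P''(-2) = 6 > 0 ⇒ local minimum; P''(4) = -6 < 0 ⇒ local maximum.
So the local minimum value is P(-2) = -40/3.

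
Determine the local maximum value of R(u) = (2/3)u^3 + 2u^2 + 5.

23/3

R'(u) = 2u^2 + 4u = 0 at u = -2, 0.
Since R''(u) = 4u + 4, we get R''(-2) = -4 < 0 ⇒ local maximum; R''(0) = 4 > 0 ⇒ local minimum.
Thus R has its local maximum at u = -2, with value 23/3.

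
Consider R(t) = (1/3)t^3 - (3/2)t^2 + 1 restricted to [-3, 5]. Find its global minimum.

The derivative is t^2 - 3t, which vanishes at t = 0 and t = 3.
Compare values at every candidate in [-3, 5]: R(-3) = -43/2; R(0) = 1; R(3) = -7/2; R(5) = 31/6.
The minimum over the interval is -43/2, attained at t = -3.

-43/2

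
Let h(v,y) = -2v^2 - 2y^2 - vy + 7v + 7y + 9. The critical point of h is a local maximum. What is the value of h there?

∂h/∂v = -4v - y + 7 = 0 and ∂h/∂y = -v - 4y + 7 = 0, so (v, y) = (7/5, 7/5).
The Hessian has h_{vv} = -4, h_{yy} = -4, h_{vy} = -1, giving D = 15 > 0 with h_{vv} < 0, so the point is a local maximum.
h(7/5, 7/5) = 94/5.

94/5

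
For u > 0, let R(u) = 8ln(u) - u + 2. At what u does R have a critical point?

8

R'(u) = 8/u − 1 = 0 gives u = 8.
R''(u) = -8/u², which is negative for u > 0, so this is a local maximum.
R(8) = 8·ln(8) - 8 + 2 ≈ 10.6355.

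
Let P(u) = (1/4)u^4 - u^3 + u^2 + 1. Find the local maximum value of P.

P'(u) = u^3 - 3u^2 + 2u. Setting P'(u) = 0 gives u ∈ {0, 1, 2}.
P''(u) = 3u^2 - 6u + 2. P''(0) = 2 > 0 ⇒ local minimum; P''(1) = -1 < 0 ⇒ local maximum; P''(2) = 2 > 0 ⇒ local minimum.
The local maximum is P(1) = 5/4.

5/4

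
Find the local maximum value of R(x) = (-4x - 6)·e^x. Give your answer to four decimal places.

By the product rule, R'(x) = (-4x - 10)·e^x. Since e^x > 0, the only critical point is x = -5/2.
R''(-5/2) has the same sign as -4 < 0, so this is a local maximum.
R(-5/2) = (4)·e^(-5/2) ≈ 0.3283.

0.3283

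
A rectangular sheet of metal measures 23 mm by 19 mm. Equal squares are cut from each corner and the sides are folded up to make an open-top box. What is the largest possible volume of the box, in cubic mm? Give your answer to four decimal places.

With cut size x, the volume is V(x) = x(23 − 2x)(19 − 2x) for 0 < x < 9.5.
V'(x) = 12x^2 − 168x + 437. Setting V'(x) = 0 gives x ≈ 3.4527 (the root in (0, 9.5)).
V''(x) = 24x − 168 is negative there, so this is the maximum; V ≈ 672.0948.

672.0948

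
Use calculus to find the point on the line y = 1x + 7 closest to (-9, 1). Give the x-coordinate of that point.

-15/2

Minimize D(x)^2 = (x + 9)^2 + (x + 6)^2.
d/dx[D^2] = 2(x + 9) + 2·1·(x + 6) = 0 ⇒ x = -15/2.
Then y = -1/2 and the distance is √(9/2) ≈ 2.1213.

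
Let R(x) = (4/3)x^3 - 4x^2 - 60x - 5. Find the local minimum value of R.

R'(x) = 4x^2 - 8x - 60. Setting R'(x) = 0 gives x ∈ {-3, 5}.
Second-derivative test with R''(x) = 8x - 8: R''(-3) = -32 < 0 ⇒ local maximum; R''(5) = 32 > 0 ⇒ local minimum.
So the local minimum value is R(5) = -715/3.

-715/3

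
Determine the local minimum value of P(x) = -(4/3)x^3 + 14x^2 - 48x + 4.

-50

P'(x) = -4x^2 + 28x - 48 = 0 at x = 3, 4.
P''(x) = -8x + 28. P''(3) = 4 > 0 ⇒ local minimum; P''(4) = -4 < 0 ⇒ local maximum.
Thus P has its local minimum at x = 3, with value -50.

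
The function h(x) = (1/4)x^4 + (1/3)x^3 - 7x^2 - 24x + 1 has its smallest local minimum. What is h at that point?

Critical points: h'(x) = x^3 + x^2 - 14x - 24 vanishes at x = -3, -2, 4.
Second-derivative test with h''(x) = 3x^2 + 2x - 14: h''(-3) = 7 > 0 ⇒ local minimum; h''(-2) = -6 < 0 ⇒ local maximum; h''(4) = 42 > 0 ⇒ local minimum.
Thus h has its smallest local minimum at x = 4, with value -365/3.

-365/3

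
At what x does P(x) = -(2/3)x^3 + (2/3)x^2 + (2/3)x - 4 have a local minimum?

P'(x) = -2x^2 + (4/3)x + 2/3 = 0 at x = -1/3, 1.
Since P''(x) = -4x + 4/3, we get P''(-1/3) = 8/3 > 0 ⇒ local minimum; P''(1) = -8/3 < 0 ⇒ local maximum.
The local minimum is P(-1/3) = -334/81.

-1/3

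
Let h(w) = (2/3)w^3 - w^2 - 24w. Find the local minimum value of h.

h'(w) = 2w^2 - 2w - 24. Setting h'(w) = 0 gives w ∈ {-3, 4}.
Since h''(w) = 4w - 2, we get h''(-3) = -14 < 0 ⇒ local maximum; h''(4) = 14 > 0 ⇒ local minimum.
Thus h has its local minimum at w = 4, with value -208/3.

-208/3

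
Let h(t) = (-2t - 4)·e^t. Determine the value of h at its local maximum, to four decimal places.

0.0996

h'(t) = (-2)·e^t + (-2t - 4)·1·e^t = (-2t - 6)·e^t. Since e^t > 0, the only critical point is t = -3.
h''(-3) has the same sign as -2 < 0, so this is a local maximum.
h(-3) = (2)·e^(-3) ≈ 0.0996.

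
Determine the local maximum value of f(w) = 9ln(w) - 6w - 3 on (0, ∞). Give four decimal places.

f'(w) = 9/w − 6 = 0 gives w = 3/2.
f''(w) = -9/w², which is negative for w > 0, so this is a local maximum.
f(3/2) = 9·ln(3/2) - 9 - 3 ≈ -8.3508.

-8.3508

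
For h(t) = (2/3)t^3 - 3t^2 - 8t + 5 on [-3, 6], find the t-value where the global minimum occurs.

4

The derivative is 2t^2 - 6t - 8, which vanishes at t = -1 and t = 4.
Candidates: h(-3) = -16,  h(-1) = 28/3,  h(4) = -97/3,  h(6) = -7.
The minimum over the interval is -97/3, attained at t = 4.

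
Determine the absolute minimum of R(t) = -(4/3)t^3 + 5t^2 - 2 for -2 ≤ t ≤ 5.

-131/3

R'(t) = -4t^2 + 10t, which vanishes at t = 0 and t = 5/2.
Compare values at every candidate in [-2, 5]: R(-2) = 86/3, R(0) = -2, R(5/2) = 101/12, R(5) = -131/3.
So the minimum is R(5) = -131/3.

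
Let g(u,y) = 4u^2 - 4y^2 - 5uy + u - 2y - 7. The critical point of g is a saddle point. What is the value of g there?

∂g/∂u = 8u - 5y + 1 = 0 and ∂g/∂y = -5u - 8y - 2 = 0, so (u, y) = (-18/89, -11/89).
The Hessian has g_{uu} = 8, g_{yy} = -8, g_{uy} = -5, giving D = -89 < 0, so the point is a saddle point.
g(-18/89, -11/89) = -621/89.

-621/89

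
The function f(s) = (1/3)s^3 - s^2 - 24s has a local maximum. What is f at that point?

f'(s) = s^2 - 2s - 24. Setting f'(s) = 0 gives s ∈ {-4, 6}.
f''(s) = 2s - 2. f''(-4) = -10 < 0 ⇒ local maximum; f''(6) = 10 > 0 ⇒ local minimum.
Thus f has its local maximum at s = -4, with value 176/3.

176/3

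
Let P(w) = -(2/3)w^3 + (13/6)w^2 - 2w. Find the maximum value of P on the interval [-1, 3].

29/6

P'(w) = -2w^2 + (13/3)w - 2, which vanishes at w = 2/3 and w = 3/2.
Compare values at every candidate in [-1, 3]: P(-1) = 29/6, P(2/3) = -46/81, P(3/2) = -3/8, P(3) = -9/2.
So the maximum is P(-1) = 29/6.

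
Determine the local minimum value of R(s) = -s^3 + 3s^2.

0

R'(s) = -3s^2 + 6s = 0 at s = 0, 2.
Second-derivative test with R''(s) = -6s + 6: R''(0) = 6 > 0 ⇒ local minimum; R''(2) = -6 < 0 ⇒ local maximum.
The local minimum is R(0) = 0.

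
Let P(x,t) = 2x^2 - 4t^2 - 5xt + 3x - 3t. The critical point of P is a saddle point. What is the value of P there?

∂P/∂x = 4x - 5t + 3 = 0 and ∂P/∂t = -5x - 8t - 3 = 0, so (x, t) = (-13/19, 1/19).
The Hessian has P_{xx} = 4, P_{tt} = -8, P_{xt} = -5, giving D = -57 < 0, so the point is a saddle point.
P(-13/19, 1/19) = -21/19.

-21/19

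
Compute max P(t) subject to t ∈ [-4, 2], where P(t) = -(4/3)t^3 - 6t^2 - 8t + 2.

The derivative is -4t^2 - 12t - 8, which vanishes at t = -2 and t = -1.
Candidates: P(-4) = 70/3; P(-2) = 14/3; P(-1) = 16/3; P(2) = -146/3.
Hence the absolute maximum is 70/3 at t = -4.

70/3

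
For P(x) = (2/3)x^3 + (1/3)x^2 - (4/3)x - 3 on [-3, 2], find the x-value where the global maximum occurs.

2

P'(x) = 2x^2 + (2/3)x - 4/3, which vanishes at x = -1 and x = 2/3.
Compare values at every candidate in [-3, 2]: P(-3) = -14; P(-1) = -2; P(2/3) = -287/81; P(2) = 1.
Hence the absolute maximum is 1 at x = 2.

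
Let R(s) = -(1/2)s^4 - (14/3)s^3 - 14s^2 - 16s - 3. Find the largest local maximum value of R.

Critical points: R'(s) = -2s^3 - 14s^2 - 28s - 16 vanishes at s = -4, -2, -1.
Second-derivative test with R''(s) = -6s^2 - 28s - 28: R''(-4) = -12 < 0 ⇒ local maximum; R''(-2) = 4 > 0 ⇒ local minimum; R''(-1) = -6 < 0 ⇒ local maximum.
The largest local maximum is R(-4) = 23/3.

23/3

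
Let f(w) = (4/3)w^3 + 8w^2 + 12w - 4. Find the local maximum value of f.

-4

f'(w) = 4w^2 + 16w + 12. Setting f'(w) = 0 gives w ∈ {-3, -1}.
Second-derivative test with f''(w) = 8w + 16: f''(-3) = -8 < 0 ⇒ local maximum; f''(-1) = 8 > 0 ⇒ local minimum.
So the local maximum value is f(-3) = -4.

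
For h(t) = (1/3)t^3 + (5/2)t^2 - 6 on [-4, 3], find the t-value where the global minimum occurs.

0

h'(t) = t^2 + 5t, whose only zero in [-4, 3] is t = 0.
Candidates: h(-4) = 38/3; h(0) = -6; h(3) = 51/2.
Hence the absolute minimum is -6 at t = 0.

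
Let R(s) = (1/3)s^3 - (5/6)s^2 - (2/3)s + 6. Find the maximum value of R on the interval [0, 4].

34/3

The derivative is s^2 - (5/3)s - 2/3, whose only zero in [0, 4] is s = 2.
Candidates: R(0) = 6,  R(2) = 4,  R(4) = 34/3.
So the maximum is R(4) = 34/3.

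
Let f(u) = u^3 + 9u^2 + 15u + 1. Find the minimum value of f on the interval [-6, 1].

f'(u) = 3u^2 + 18u + 15, which vanishes at u = -5 and u = -1.
Candidates: f(-6) = 19; f(-5) = 26; f(-1) = -6; f(1) = 26.
Hence the absolute minimum is -6 at u = -1.

-6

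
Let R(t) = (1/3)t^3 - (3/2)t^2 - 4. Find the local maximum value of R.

-4

R'(t) = t^2 - 3t. Setting R'(t) = 0 gives t ∈ {0, 3}.
R''(t) = 2t - 3. R''(0) = -3 < 0 ⇒ local maximum; R''(3) = 3 > 0 ⇒ local minimum.
Thus R has its local maximum at t = 0, with value -4.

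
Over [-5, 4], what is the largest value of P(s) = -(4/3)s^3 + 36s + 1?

P'(s) = -4s^2 + 36, which vanishes at s = -3 and s = 3.
Compare values at every candidate in [-5, 4]: P(-5) = -37/3,  P(-3) = -71,  P(3) = 73,  P(4) = 179/3.
So the maximum is P(3) = 73.

73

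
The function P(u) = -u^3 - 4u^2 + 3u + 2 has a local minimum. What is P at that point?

P'(u) = -3u^2 - 8u + 3 = 0 at u = -3, 1/3.
P''(u) = -6u - 8. P''(-3) = 10 > 0 ⇒ local minimum; P''(1/3) = -10 < 0 ⇒ local maximum.
The local minimum is P(-3) = -16.

-16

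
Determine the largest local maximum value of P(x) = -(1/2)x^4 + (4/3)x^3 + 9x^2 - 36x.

225/2

Critical points: P'(x) = -2x^3 + 4x^2 + 18x - 36 vanishes at x = -3, 2, 3.
P''(x) = -6x^2 + 8x + 18. P''(-3) = -60 < 0 ⇒ local maximum; P''(2) = 10 > 0 ⇒ local minimum; P''(3) = -12 < 0 ⇒ local maximum.
Thus P has its largest local maximum at x = -3, with value 225/2.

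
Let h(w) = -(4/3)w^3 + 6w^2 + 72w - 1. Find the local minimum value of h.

-127

h'(w) = -4w^2 + 12w + 72 = 0 at w = -3, 6.
Since h''(w) = -8w + 12, we get h''(-3) = 36 > 0 ⇒ local minimum; h''(6) = -36 < 0 ⇒ local maximum.
The local minimum is h(-3) = -127.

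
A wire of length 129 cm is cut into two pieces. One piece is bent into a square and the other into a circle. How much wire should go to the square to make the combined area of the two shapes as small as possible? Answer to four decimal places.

Let x be the length used for the square. Square side x/4; circle radius (129−x)/(2π).
A(x) = (x/4)² + π·((129−x)/(2π))² = x²/16 + (129−x)²/(4π) for 0 ≤ x ≤ 129. A'(x) = x/8 − (129−x)/(2π) = 0 gives x = 4·129/(π+4) ≈ 72.2528.
A'' = 1/8 + 1/(2π) > 0, so this gives the minimum combined area; x ≈ 72.2528 cm to the square.

72.2528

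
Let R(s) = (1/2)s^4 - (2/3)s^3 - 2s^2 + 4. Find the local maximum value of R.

4

R'(s) = 2s^3 - 2s^2 - 4s = 0 at s = -1, 0, 2.
R''(s) = 6s^2 - 4s - 4. R''(-1) = 6 > 0 ⇒ local minimum; R''(0) = -4 < 0 ⇒ local maximum; R''(2) = 12 > 0 ⇒ local minimum.
So the local maximum value is R(0) = 4.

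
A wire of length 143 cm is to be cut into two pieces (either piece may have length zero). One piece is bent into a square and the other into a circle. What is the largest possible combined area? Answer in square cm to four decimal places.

1627.2797

Let x be the length used for the square. Square side x/4; circle radius (143−x)/(2π).
A(x) = (x/4)² + π·((143−x)/(2π))² = x²/16 + (143−x)²/(4π) for 0 ≤ x ≤ 143. A'(x) = x/8 − (143−x)/(2π) = 0 gives x = 4·143/(π+4) ≈ 80.0942.
A'' > 0, so the interior critical point is a minimum; the maximum is at an endpoint. A(0) = 1627.2797 and A(143) = 1278.0625, so the largest area is 1627.2797.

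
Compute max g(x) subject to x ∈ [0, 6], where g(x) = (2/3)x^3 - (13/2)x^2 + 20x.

30

Differentiating, g'(x) = 2x^2 - 13x + 20; which vanishes at x = 5/2 and x = 4.
Evaluating at the critical points and endpoints: g(0) = 0, g(5/2) = 475/24, g(4) = 56/3, g(6) = 30.
So the maximum is g(6) = 30.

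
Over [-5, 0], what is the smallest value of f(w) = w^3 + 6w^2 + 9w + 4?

-16

f'(w) = 3w^2 + 12w + 9, which vanishes at w = -3 and w = -1.
Evaluating at the critical points and endpoints: f(-5) = -16; f(-3) = 4; f(-1) = 0; f(0) = 4.
So the minimum is f(-5) = -16.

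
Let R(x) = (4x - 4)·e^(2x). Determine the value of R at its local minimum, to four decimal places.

-5.4366

By the product rule, R'(x) = (8x - 4)·e^(2x). Since e^(2x) > 0, the only critical point is x = 1/2.
R''(1/2) has the same sign as 8 > 0, so this is a local minimum.
R(1/2) = (-2)·e^(1) ≈ -5.4366.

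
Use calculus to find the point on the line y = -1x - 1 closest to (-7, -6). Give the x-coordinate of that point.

Minimize D(x)^2 = (x + 7)^2 + (-x + 5)^2.
d/dx[D^2] = 2(x + 7) + 2·(-1)·(-x + 5) = 0 ⇒ x = -1.
Then y = 0 and the distance is √(72) ≈ 8.4853.

-1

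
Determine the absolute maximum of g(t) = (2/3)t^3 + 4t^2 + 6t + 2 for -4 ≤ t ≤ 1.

The derivative is 2t^2 + 8t + 6, which vanishes at t = -3 and t = -1.
Compare values at every candidate in [-4, 1]: g(-4) = -2/3, g(-3) = 2, g(-1) = -2/3, g(1) = 38/3.
The maximum over the interval is 38/3, attained at t = 1.

38/3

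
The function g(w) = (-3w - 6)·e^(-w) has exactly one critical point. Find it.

g'(w) = (-3)·e^(-w) + (-3w - 6)·(-1)·e^(-w) = (3w + 3)·e^(-w). Since e^(-w) > 0, the only critical point is w = -1.
g''(-1) has the same sign as 3 > 0, so this is a local minimum.
g(-1) = (-3)·e^(1) ≈ -8.1548.

-1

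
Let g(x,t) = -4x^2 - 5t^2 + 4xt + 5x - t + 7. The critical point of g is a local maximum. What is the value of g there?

557/64

∂g/∂x = -8x + 4t + 5 = 0 and ∂g/∂t = 4x - 10t - 1 = 0, so (x, t) = (23/32, 3/16).
The Hessian has g_{xx} = -8, g_{tt} = -10, g_{xt} = 4, giving D = 64 > 0 with g_{xx} < 0, so the point is a local maximum.
g(23/32, 3/16) = 557/64.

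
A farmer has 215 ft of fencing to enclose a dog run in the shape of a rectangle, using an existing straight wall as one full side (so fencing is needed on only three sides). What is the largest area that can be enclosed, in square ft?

46225/8

Let the sides perpendicular to the wall have length x and the parallel side y, so 2x + y = 215 and the area is A = xy = x(215 − 2x).
A'(x) = 215 − 4x = 0 gives x = 215/4, and A''(x) = −4 < 0 confirms a maximum.
Then y = 215 − 2·215/4 = 215/2 and A = 46225/8.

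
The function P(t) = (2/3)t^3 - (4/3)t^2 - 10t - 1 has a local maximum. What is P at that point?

P'(t) = 2t^2 - (8/3)t - 10. Setting P'(t) = 0 gives t ∈ {-5/3, 3}.
P''(t) = 4t - 8/3. P''(-5/3) = -28/3 < 0 ⇒ local maximum; P''(3) = 28/3 > 0 ⇒ local minimum.
So the local maximum value is P(-5/3) = 719/81.

719/81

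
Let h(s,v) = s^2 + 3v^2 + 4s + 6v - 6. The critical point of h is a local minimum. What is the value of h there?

∂h/∂s = 2s + 4 = 0 and ∂h/∂v = 6v + 6 = 0, so (s, v) = (-2, -1).
The Hessian has h_{ss} = 2, h_{vv} = 6, h_{sv} = 0, giving D = 12 > 0 with h_{ss} > 0, so the point is a local minimum.
h(-2, -1) = -13.

-13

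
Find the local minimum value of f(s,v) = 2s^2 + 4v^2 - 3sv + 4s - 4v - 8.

∂f/∂s = 4s - 3v + 4 = 0 and ∂f/∂v = -3s + 8v - 4 = 0, so (s, v) = (-20/23, 4/23).
The Hessian has f_{ss} = 4, f_{vv} = 8, f_{sv} = -3, giving D = 23 > 0 with f_{ss} > 0, so the point is a local minimum.
f(-20/23, 4/23) = -232/23.

-232/23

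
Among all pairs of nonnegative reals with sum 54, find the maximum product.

With x + y = 54, the product is P(x) = x(54 − x).
P'(x) = 54 − 2x = 0 gives x = 27; P'' = −2 < 0, so this is the maximum.
P = 27·27 = 729.

729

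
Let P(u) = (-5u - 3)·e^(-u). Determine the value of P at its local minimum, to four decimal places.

P'(u) = (-5)·e^(-u) + (-5u - 3)·(-1)·e^(-u) = (5u - 2)·e^(-u). Since e^(-u) > 0, the only critical point is u = 2/5.
P''(2/5) has the same sign as 5 > 0, so this is a local minimum.
P(2/5) = (-5)·e^(-2/5) ≈ -3.3516.

-3.3516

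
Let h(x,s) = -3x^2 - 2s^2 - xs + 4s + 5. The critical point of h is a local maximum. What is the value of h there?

163/23

∂h/∂x = -6x - s = 0 and ∂h/∂s = -x - 4s + 4 = 0, so (x, s) = (-4/23, 24/23).
The Hessian has h_{xx} = -6, h_{ss} = -4, h_{xs} = -1, giving D = 23 > 0 with h_{xx} < 0, so the point is a local maximum.
h(-4/23, 24/23) = 163/23.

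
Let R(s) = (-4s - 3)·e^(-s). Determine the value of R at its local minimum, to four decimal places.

By the product rule, R'(s) = (4s - 1)·e^(-s). Since e^(-s) > 0, the only critical point is s = 1/4.
R''(1/4) has the same sign as 4 > 0, so this is a local minimum.
R(1/4) = (-4)·e^(-1/4) ≈ -3.1152.

-3.1152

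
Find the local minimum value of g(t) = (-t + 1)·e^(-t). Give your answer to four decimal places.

-0.1353

g'(t) = (-1)·e^(-t) + (-t + 1)·(-1)·e^(-t) = (t - 2)·e^(-t). Since e^(-t) > 0, the only critical point is t = 2.
g''(2) has the same sign as 1 > 0, so this is a local minimum.
g(2) = (-1)·e^(-2) ≈ -0.1353.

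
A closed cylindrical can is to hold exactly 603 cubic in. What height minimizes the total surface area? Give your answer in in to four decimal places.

9.1568

With radius r and height h, πr²h = 603 so h = 603/(πr²), and S(r) = 2πr² + 2πrh = 2πr² + 2·603/r.
S'(r) = 4πr − 2·603/r² = 0 ⇒ r³ = 603/(2π), so r ≈ 4.5784 and h = 2r ≈ 9.1568.
S''(r) = 4π + 4·603/r³ > 0, so this is the minimum; S ≈ 395.1173.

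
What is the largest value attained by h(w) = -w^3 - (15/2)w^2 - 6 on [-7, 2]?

h'(w) = -3w^2 - 15w, which vanishes at w = -5 and w = 0.
Candidates: h(-7) = -61/2; h(-5) = -137/2; h(0) = -6; h(2) = -44.
Hence the absolute maximum is -6 at w = 0.

-6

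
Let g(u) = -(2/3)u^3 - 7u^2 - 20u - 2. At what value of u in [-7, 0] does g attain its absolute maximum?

-7

The derivative is -2u^2 - 14u - 20, which vanishes at u = -5 and u = -2.
Candidates: g(-7) = 71/3,  g(-5) = 19/3,  g(-2) = 46/3,  g(0) = -2.
Hence the absolute maximum is 71/3 at u = -7.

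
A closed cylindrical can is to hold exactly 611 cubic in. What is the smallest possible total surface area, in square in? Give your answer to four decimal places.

With radius r and height h, πr²h = 611 so h = 611/(πr²), and S(r) = 2πr² + 2πrh = 2πr² + 2·611/r.
S'(r) = 4πr − 2·611/r² = 0 ⇒ r³ = 611/(2π), so r ≈ 4.5985 and h = 2r ≈ 9.1971.
S''(r) = 4π + 4·611/r³ > 0, so this is the minimum; S ≈ 398.6043.

398.6043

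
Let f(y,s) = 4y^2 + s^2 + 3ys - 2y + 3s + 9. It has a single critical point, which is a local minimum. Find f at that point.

∂f/∂y = 8y + 3s - 2 = 0 and ∂f/∂s = 3y + 2s + 3 = 0, so (y, s) = (13/7, -30/7).
The Hessian has f_{yy} = 8, f_{ss} = 2, f_{ys} = 3, giving D = 7 > 0 with f_{yy} > 0, so the point is a local minimum.
f(13/7, -30/7) = 5/7.

5/7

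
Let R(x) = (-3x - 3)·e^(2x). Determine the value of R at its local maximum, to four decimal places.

0.0747

R'(x) = (-3)·e^(2x) + (-3x - 3)·2·e^(2x) = (-6x - 9)·e^(2x). Since e^(2x) > 0, the only critical point is x = -3/2.
R''(-3/2) has the same sign as -6 < 0, so this is a local maximum.
R(-3/2) = (3/2)·e^(-3) ≈ 0.0747.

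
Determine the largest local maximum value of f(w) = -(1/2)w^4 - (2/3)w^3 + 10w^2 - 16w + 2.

f'(w) = -2w^3 - 2w^2 + 20w - 16. Setting f'(w) = 0 gives w ∈ {-4, 1, 2}.
f''(w) = -6w^2 - 4w + 20. f''(-4) = -60 < 0 ⇒ local maximum; f''(1) = 10 > 0 ⇒ local minimum; f''(2) = -12 < 0 ⇒ local maximum.
Thus f has its largest local maximum at w = -4, with value 422/3.

422/3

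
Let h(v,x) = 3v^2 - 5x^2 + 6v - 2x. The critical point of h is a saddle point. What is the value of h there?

-14/5

∂h/∂v = 6v + 6 = 0 and ∂h/∂x = -10x - 2 = 0, so (v, x) = (-1, -1/5).
The Hessian has h_{vv} = 6, h_{xx} = -10, h_{vx} = 0, giving D = -60 < 0, so the point is a saddle point.
h(-1, -1/5) = -14/5.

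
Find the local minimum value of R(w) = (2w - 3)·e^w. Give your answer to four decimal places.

By the product rule, R'(w) = (2w - 1)·e^w. Since e^w > 0, the only critical point is w = 1/2.
R''(1/2) has the same sign as 2 > 0, so this is a local minimum.
R(1/2) = (-2)·e^(1/2) ≈ -3.2974.

-3.2974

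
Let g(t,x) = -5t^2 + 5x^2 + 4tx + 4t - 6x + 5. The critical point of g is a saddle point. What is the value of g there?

144/29

∂g/∂t = -10t + 4x + 4 = 0 and ∂g/∂x = 4t + 10x - 6 = 0, so (t, x) = (16/29, 11/29).
The Hessian has g_{tt} = -10, g_{xx} = 10, g_{tx} = 4, giving D = -116 < 0, so the point is a saddle point.
g(16/29, 11/29) = 144/29.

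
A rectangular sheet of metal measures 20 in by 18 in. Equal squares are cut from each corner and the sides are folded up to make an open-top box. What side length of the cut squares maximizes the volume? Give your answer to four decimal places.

3.1535

With cut size x, the volume is V(x) = x(20 − 2x)(18 − 2x) for 0 < x < 9.
V'(x) = 12x^2 − 152x + 360. Setting V'(x) = 0 gives x ≈ 3.1535 (the root in (0, 9)).
V''(x) = 24x − 152 is negative there, so this is the maximum; V ≈ 504.9140.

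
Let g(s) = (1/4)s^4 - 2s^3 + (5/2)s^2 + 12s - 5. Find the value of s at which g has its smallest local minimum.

-1

g'(s) = s^3 - 6s^2 + 5s + 12. Setting g'(s) = 0 gives s ∈ {-1, 3, 4}.
Since g''(s) = 3s^2 - 12s + 5, we get g''(-1) = 20 > 0 ⇒ local minimum; g''(3) = -4 < 0 ⇒ local maximum; g''(4) = 5 > 0 ⇒ local minimum.
So the smallest local minimum value is g(-1) = -49/4.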